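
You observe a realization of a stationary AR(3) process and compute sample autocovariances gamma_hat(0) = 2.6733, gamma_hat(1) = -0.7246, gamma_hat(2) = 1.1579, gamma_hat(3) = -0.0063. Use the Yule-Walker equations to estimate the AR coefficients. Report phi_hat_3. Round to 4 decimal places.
\hat\phi_{3} = 0.2220

The Yule-Walker equations for an AR(p) process read, in matrix form,
  Gamma_p phi = r_p,   with   (Gamma_p)_{ij} = gamma(|i - j|),
                       (r_p)_i = gamma(i),   i,j = 1..p.
Substitute the sample gammas (Toeplitz matrix and right-hand side of size 3):
  Gamma_p = [[2.6733, -0.7246, 1.1579], [-0.7246, 2.6733, -0.7246], [1.1579, -0.7246, 2.6733]]
  r_p     = [-0.7246, 1.1579, -0.0063]
Written out (R1..R3):
  (R1) 2.6733 phi_1 - 0.7246 phi_2 + 1.1579 phi_3 = -0.7246
  (R2) -0.7246 phi_1 + 2.6733 phi_2 - 0.7246 phi_3 = 1.1579
  (R3) 1.1579 phi_1 - 0.7246 phi_2 + 2.6733 phi_3 = -0.0063
Gaussian elimination:
  R2 <- R2 - (-0.7246/2.6733) R1 = R2 - (-0.271051) R1:  2.476897 phi_2 - 0.41075 phi_3 = 0.961497
  R3 <- R3 - (1.1579/2.6733) R1 = R3 - (0.433135) R1:  -0.41075 phi_2 + 2.171773 phi_3 = 0.30755
  R3 <- R3 - (-0.41075/2.476897) R2 = R3 - (-0.165833) R2:  2.103657 phi_3 = 0.466997
Back-substitution:
  phi_hat_3 = 0.466997 / 2.103657 = 0.221993
  phi_hat_2 = (0.961497 - (-0.41075)(0.221993)) / 2.476897 = 0.425
  phi_hat_1 = (-0.7246 - (-0.7246)(0.425) - (1.1579)(0.221993)) / 2.6733 = -0.252007
So phi_hat = [-0.2520, 0.4250, 0.2220].
Therefore phi_hat_3 = 0.2220.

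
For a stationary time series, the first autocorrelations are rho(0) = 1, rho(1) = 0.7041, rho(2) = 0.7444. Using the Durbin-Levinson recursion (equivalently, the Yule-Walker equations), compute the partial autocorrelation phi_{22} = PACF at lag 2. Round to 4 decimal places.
\phi_{22} = 0.4931

The PACF at lag k is phi_{kk}, the last component of the solution
to the Yule-Walker system G_k phi = r_k where
  (G_k)_{ij} = rho(|i - j|), (r_k)_i = rho(i), i,j = 1..k.
Equivalently, Durbin-Levinson gives phi_{kk} iteratively:
  phi_{11} = rho(1)
  phi_{kk} = [rho(k) - sum_{j=1..k-1} phi_{k-1,j} rho(k-j)]
            / [1 - sum_{j=1..k-1} phi_{k-1,j} rho(j)],
  phi_{k,j} = phi_{k-1,j} - phi_{kk} phi_{k-1,k-j},  j = 1..k-1.
Step k = 1:
  phi_11 = rho(1) = 0.7041.
Step k = 2:
  phi_22 = [rho(2) - phi_11 rho(1)] / [1 - phi_11 rho(1)] = [0.7444 - (0.7041)(0.7041)] / [1 - (0.7041)(0.7041)]
         = 0.24864319 / 0.50424319 = 0.4931.
Therefore phi_{22} = 0.4931.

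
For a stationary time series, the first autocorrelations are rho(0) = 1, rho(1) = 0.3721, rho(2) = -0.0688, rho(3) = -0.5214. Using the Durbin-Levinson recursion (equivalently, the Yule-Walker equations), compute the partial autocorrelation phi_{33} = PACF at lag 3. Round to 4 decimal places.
\phi_{33} = -0.4930

The PACF at lag k is phi_{kk}, the last component of the solution
to the Yule-Walker system G_k phi = r_k where
  (G_k)_{ij} = rho(|i - j|), (r_k)_i = rho(i), i,j = 1..k.
Equivalently, Durbin-Levinson gives phi_{kk} iteratively:
  phi_{11} = rho(1)
  phi_{kk} = [rho(k) - sum_{j=1..k-1} phi_{k-1,j} rho(k-j)]
            / [1 - sum_{j=1..k-1} phi_{k-1,j} rho(j)],
  phi_{k,j} = phi_{k-1,j} - phi_{kk} phi_{k-1,k-j},  j = 1..k-1.
Step k = 1:
  phi_11 = rho(1) = 0.3721.
Step k = 2:
  phi_22 = [rho(2) - phi_11 rho(1)] / [1 - phi_11 rho(1)] = [-0.0688 - (0.3721)(0.3721)] / [1 - (0.3721)(0.3721)]
         = -0.20725841 / 0.86154159 = -0.240567.
  Update: phi_21 = phi_11 - phi_22 phi_11 = 0.3721 - (-0.240567)(0.3721) = 0.461615.
Step k = 3:
  phi_33 = [rho(3) - phi_21 rho(2) - phi_22 rho(1)] / [1 - phi_21 rho(1) - phi_22 rho(2)]
    numerator   = -0.5214 - (0.461615)(-0.0688) - (-0.240567)(0.3721) = -0.40012594
    denominator = 1 - (0.461615)(0.3721) - (-0.240567)(-0.0688) = 0.81168207
  phi_33 = -0.40012594 / 0.81168207 = -0.493.
Therefore phi_{33} = -0.4930.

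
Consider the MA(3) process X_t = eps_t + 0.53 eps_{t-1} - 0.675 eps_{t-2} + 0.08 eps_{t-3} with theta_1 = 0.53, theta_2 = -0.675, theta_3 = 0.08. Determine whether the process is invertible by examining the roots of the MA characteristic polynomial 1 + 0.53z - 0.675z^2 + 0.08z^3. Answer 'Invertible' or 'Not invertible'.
\text{Not invertible}

The MA(q) characteristic polynomial is P(z) = 1 + 0.53z - 0.675z^2 + 0.08z^3.
Invertibility requires all roots to lie outside the unit circle, i.e. |z| > 1 for every root.
Degree 3: look for a simple real root z0 first, then factor out (1 - z/z0) and solve the remaining quadratic.
Testing z0 = 2: P(2) = 1 + (0.53)(2) + (-0.675)(2)^2 + (0.08)(2)^3
  = 1 + (1.06) + (-2.7) + (0.64) = 0.  So z_0 = 2 is a root, |z_0| = 2.
Divide out the factor (1 - 0.5 z) = (1 - z/z0) (since 1/z0 = 0.5):
  P(z) = (1 - 0.5 z)(1 + (1.03) z + (-0.16) z^2)
  [check: z-coef 1.03 - (0.5) = 0.53; z^2-coef -0.16 - (0.5)(1.03) = -0.675; z^3-coef -(0.5)(-0.16) = 0.08.]
Remaining roots from the quadratic factor 1 + (1.03) z + (-0.16) z^2:
  Set 1 + (1.03) z + (-0.16) z^2 = 0, i.e. a z^2 + b z + c = 0 with a = -0.16, b = 1.03, c = 1.
  Discriminant D = b^2 - 4ac = (1.03)^2 - 4*(-0.16)*1 = 1.0609 - (-0.64) = 1.7009.
  D >= 0, so the roots are real: z = (-b +/- sqrt(D)) / (2a) = (-1.03 +/- 1.304186) / (-0.32).
    z_1 = (-1.03 + 1.304186) / (-0.32) = -0.8568,   |z_1| = 0.8568.
    z_2 = (-1.03 - 1.304186) / (-0.32) = 7.2943,   |z_2| = 7.2943.
Moduli of all roots: 2.0000, 0.8568, 7.2943.
All moduli strictly greater than 1? No.
Verdict: Not invertible.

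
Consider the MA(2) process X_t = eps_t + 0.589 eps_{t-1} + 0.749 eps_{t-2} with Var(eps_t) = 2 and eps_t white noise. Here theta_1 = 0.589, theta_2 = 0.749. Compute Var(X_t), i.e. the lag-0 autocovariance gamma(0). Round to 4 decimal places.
\gamma(0) = 3.8158

For an MA(q) process X_t = eps_t + sum_i theta_i eps_{t-i} with
Var(eps_t) = sigma^2, the variance is
  gamma(0) = sigma^2 * (1 + sum_i theta_i^2).
  sum_i theta_i^2 = (0.589)^2 + (0.749)^2 = 0.346921 + 0.561001 = 0.907922.
  gamma(0) = 2 * (1 + 0.907922) = 2 * 1.907922 = 3.815844, which rounds to 3.8158.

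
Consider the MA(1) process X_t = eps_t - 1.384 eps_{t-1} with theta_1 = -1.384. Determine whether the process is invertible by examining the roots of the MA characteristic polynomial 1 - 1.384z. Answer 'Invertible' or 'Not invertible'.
\text{Not invertible}

The MA(q) characteristic polynomial is P(z) = 1 - 1.384z.
Invertibility requires all roots to lie outside the unit circle, i.e. |z| > 1 for every root.
This is linear in z: 1 + (-1.384) z = 0  =>  z = -1/(-1.384) = 0.722543,  |z| = 0.722543.
Moduli of all roots: 0.7225.
All moduli strictly greater than 1? No.
Verdict: Not invertible.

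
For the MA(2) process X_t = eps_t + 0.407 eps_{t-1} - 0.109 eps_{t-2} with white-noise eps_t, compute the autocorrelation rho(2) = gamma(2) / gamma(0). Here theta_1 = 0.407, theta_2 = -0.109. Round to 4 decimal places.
\rho(2) = -0.0926

For an MA(q) process with theta_0 = 1, the autocovariance is
  gamma(k) = sigma^2 * sum_{i=0..q-k} theta_i * theta_{i+k},
and rho(k) = gamma(k) / gamma(0). Sigma^2 cancels.
  numerator   = (1)*(-0.109) = -0.109.
  denominator = (1)^2 + (0.407)^2 + (-0.109)^2 = 1.17753.
  rho(2) = -0.109 / 1.17753 = -0.0926.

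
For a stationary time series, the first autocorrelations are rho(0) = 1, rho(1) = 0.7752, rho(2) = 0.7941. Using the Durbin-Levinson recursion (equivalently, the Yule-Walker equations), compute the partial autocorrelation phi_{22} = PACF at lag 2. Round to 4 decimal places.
\phi_{22} = 0.4840

The PACF at lag k is phi_{kk}, the last component of the solution
to the Yule-Walker system G_k phi = r_k where
  (G_k)_{ij} = rho(|i - j|), (r_k)_i = rho(i), i,j = 1..k.
Equivalently, Durbin-Levinson gives phi_{kk} iteratively:
  phi_{11} = rho(1)
  phi_{kk} = [rho(k) - sum_{j=1..k-1} phi_{k-1,j} rho(k-j)]
            / [1 - sum_{j=1..k-1} phi_{k-1,j} rho(j)],
  phi_{k,j} = phi_{k-1,j} - phi_{kk} phi_{k-1,k-j},  j = 1..k-1.
Step k = 1:
  phi_11 = rho(1) = 0.7752.
Step k = 2:
  phi_22 = [rho(2) - phi_11 rho(1)] / [1 - phi_11 rho(1)] = [0.7941 - (0.7752)(0.7752)] / [1 - (0.7752)(0.7752)]
         = 0.19316496 / 0.39906496 = 0.484.
Therefore phi_{22} = 0.4840.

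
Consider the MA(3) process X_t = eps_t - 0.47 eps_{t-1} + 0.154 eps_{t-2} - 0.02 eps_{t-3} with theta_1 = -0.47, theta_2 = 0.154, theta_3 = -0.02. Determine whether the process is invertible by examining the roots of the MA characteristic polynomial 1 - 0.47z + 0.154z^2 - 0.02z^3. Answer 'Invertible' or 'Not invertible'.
\text{Invertible}

The MA(q) characteristic polynomial is P(z) = 1 - 0.47z + 0.154z^2 - 0.02z^3.
Invertibility requires all roots to lie outside the unit circle, i.e. |z| > 1 for every root.
Degree 3: look for a simple real root z0 first, then factor out (1 - z/z0) and solve the remaining quadratic.
Testing z0 = 5: P(5) = 1 + (-0.47)(5) + (0.154)(5)^2 + (-0.02)(5)^3
  = 1 + (-2.35) + (3.85) + (-2.5) = 0.  So z_0 = 5 is a root, |z_0| = 5.
Divide out the factor (1 - 0.2 z) = (1 - z/z0) (since 1/z0 = 0.2):
  P(z) = (1 - 0.2 z)(1 + (-0.27) z + (0.1) z^2)
  [check: z-coef -0.27 - (0.2) = -0.47; z^2-coef 0.1 - (0.2)(-0.27) = 0.154; z^3-coef -(0.2)(0.1) = -0.02.]
Remaining roots from the quadratic factor 1 + (-0.27) z + (0.1) z^2:
  Set 1 + (-0.27) z + (0.1) z^2 = 0, i.e. a z^2 + b z + c = 0 with a = 0.1, b = -0.27, c = 1.
  Discriminant D = b^2 - 4ac = (-0.27)^2 - 4*(0.1)*1 = 0.0729 - (0.4) = -0.3271.
  D < 0, so the roots are the complex-conjugate pair z = (-b +/- i sqrt(-D)) / (2a) = 1.35 +/- 2.8596i.
  For a conjugate pair |z|^2 = z * conj(z) = (product of roots) = c/a = 1/(0.1) = 10, so |z| = sqrt(10) = 3.1623 for both roots.
Moduli of all roots: 5.0000, 3.1623, 3.1623.
All moduli strictly greater than 1? Yes.
Verdict: Invertible.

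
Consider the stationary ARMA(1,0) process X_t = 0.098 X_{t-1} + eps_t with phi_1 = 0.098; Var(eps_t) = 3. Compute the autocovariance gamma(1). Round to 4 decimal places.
\gamma(1) = 0.2969

Multiply the model equation by X_{t-k} and take expectations. With theta_0 = psi_0 = 1 and psi_j the MA(infinity) weights, this gives
  gamma(k) - sum_i phi_i gamma(k-i) = c_k,
  c_k = sigma^2 * sum_{j=k..q} theta_j psi_{j-k}   (c_k = 0 for k > q),
using gamma(-m) = gamma(m).
Pure AR (q = 0): c_0 = sigma^2 = 3, c_k = 0 for k >= 1.
Equations for k = 0 and k = 1 (AR order 1):
  gamma(0) = phi_1 gamma(1) + c_0
  gamma(1) = phi_1 gamma(0) + c_1
Substituting the second into the first: gamma(0) (1 - phi_1^2) = c_0 + phi_1 c_1, so
  gamma(0) = c_0 / (1 - phi_1^2) = 3 / (1 - (0.098)^2) = 3 / 0.990396 = 3.029091.
  gamma(1) = phi_1 gamma(0) = (0.098)(3.029091) = 0.296851.
Therefore gamma(1) = 0.2969 (to 4 decimal places).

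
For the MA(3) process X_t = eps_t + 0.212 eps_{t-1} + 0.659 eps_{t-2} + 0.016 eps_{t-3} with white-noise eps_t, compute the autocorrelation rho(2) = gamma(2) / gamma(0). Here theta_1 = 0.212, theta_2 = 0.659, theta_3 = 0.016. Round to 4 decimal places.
\rho(2) = 0.4477

For an MA(q) process with theta_0 = 1, the autocovariance is
  gamma(k) = sigma^2 * sum_{i=0..q-k} theta_i * theta_{i+k},
and rho(k) = gamma(k) / gamma(0). Sigma^2 cancels.
  numerator   = (1)*(0.659) + (0.212)*(0.016) = 0.662392.
  denominator = (1)^2 + (0.212)^2 + (0.659)^2 + (0.016)^2 = 1.479481.
  rho(2) = 0.662392 / 1.479481 = 0.4477.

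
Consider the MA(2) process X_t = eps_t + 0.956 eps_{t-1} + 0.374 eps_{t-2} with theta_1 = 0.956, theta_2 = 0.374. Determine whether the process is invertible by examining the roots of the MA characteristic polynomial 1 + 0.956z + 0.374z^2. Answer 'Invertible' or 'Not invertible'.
\text{Invertible}

The MA(q) characteristic polynomial is P(z) = 1 + 0.956z + 0.374z^2.
Invertibility requires all roots to lie outside the unit circle, i.e. |z| > 1 for every root.
Set 1 + (0.956) z + (0.374) z^2 = 0, i.e. a z^2 + b z + c = 0 with a = 0.374, b = 0.956, c = 1.
Discriminant D = b^2 - 4ac = (0.956)^2 - 4*(0.374)*1 = 0.913936 - (1.496) = -0.582064.
D < 0, so the roots are the complex-conjugate pair z = (-b +/- i sqrt(-D)) / (2a) = -1.2781 +/- 1.02i.
For a conjugate pair |z|^2 = z * conj(z) = (product of roots) = c/a = 1/(0.374) = 2.673797, so |z| = sqrt(2.673797) = 1.6352 for both roots.
Moduli of all roots: 1.6352, 1.6352.
All moduli strictly greater than 1? Yes.
Verdict: Invertible.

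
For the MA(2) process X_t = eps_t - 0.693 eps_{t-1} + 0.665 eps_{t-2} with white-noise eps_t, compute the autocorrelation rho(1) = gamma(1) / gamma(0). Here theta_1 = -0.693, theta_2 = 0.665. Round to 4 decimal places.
\rho(1) = -0.6002

For an MA(q) process with theta_0 = 1, the autocovariance is
  gamma(k) = sigma^2 * sum_{i=0..q-k} theta_i * theta_{i+k},
and rho(k) = gamma(k) / gamma(0). Sigma^2 cancels.
  numerator   = (1)*(-0.693) + (-0.693)*(0.665) = -1.153845.
  denominator = (1)^2 + (-0.693)^2 + (0.665)^2 = 1.922474.
  rho(1) = -1.153845 / 1.922474 = -0.6002.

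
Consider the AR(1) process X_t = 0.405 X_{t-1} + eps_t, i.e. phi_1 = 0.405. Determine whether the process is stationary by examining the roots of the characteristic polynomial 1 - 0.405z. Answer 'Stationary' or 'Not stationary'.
\text{Stationary}

The AR(p) characteristic polynomial is P(z) = 1 - 0.405z.
Stationarity requires all roots to lie outside the unit circle, i.e. |z| > 1 for every root.
This is linear in z: 1 + (-0.405) z = 0  =>  z = -1/(-0.405) = 2.469136,  |z| = 2.469136.
Moduli of all roots: 2.4691.
All moduli strictly greater than 1? Yes.
Verdict: Stationary.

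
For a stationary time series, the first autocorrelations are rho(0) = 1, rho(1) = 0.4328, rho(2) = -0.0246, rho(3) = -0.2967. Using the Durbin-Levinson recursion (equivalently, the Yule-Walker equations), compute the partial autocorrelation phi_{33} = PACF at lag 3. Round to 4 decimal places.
\phi_{33} = -0.2250

The PACF at lag k is phi_{kk}, the last component of the solution
to the Yule-Walker system G_k phi = r_k where
  (G_k)_{ij} = rho(|i - j|), (r_k)_i = rho(i), i,j = 1..k.
Equivalently, Durbin-Levinson gives phi_{kk} iteratively:
  phi_{11} = rho(1)
  phi_{kk} = [rho(k) - sum_{j=1..k-1} phi_{k-1,j} rho(k-j)]
            / [1 - sum_{j=1..k-1} phi_{k-1,j} rho(j)],
  phi_{k,j} = phi_{k-1,j} - phi_{kk} phi_{k-1,k-j},  j = 1..k-1.
Step k = 1:
  phi_11 = rho(1) = 0.4328.
Step k = 2:
  phi_22 = [rho(2) - phi_11 rho(1)] / [1 - phi_11 rho(1)] = [-0.0246 - (0.4328)(0.4328)] / [1 - (0.4328)(0.4328)]
         = -0.21191584 / 0.81268416 = -0.26076.
  Update: phi_21 = phi_11 - phi_22 phi_11 = 0.4328 - (-0.26076)(0.4328) = 0.545657.
Step k = 3:
  phi_33 = [rho(3) - phi_21 rho(2) - phi_22 rho(1)] / [1 - phi_21 rho(1) - phi_22 rho(2)]
    numerator   = -0.2967 - (0.545657)(-0.0246) - (-0.26076)(0.4328) = -0.17041974
    denominator = 1 - (0.545657)(0.4328) - (-0.26076)(-0.0246) = 0.7574249
  phi_33 = -0.17041974 / 0.7574249 = -0.225.
Therefore phi_{33} = -0.2250.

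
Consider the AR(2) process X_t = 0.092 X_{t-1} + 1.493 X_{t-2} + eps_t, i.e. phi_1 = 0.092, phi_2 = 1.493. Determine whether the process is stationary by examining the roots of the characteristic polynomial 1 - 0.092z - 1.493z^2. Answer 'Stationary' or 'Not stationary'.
\text{Not stationary}

The AR(p) characteristic polynomial is P(z) = 1 - 0.092z - 1.493z^2.
Stationarity requires all roots to lie outside the unit circle, i.e. |z| > 1 for every root.
Set 1 + (-0.092) z + (-1.493) z^2 = 0, i.e. a z^2 + b z + c = 0 with a = -1.493, b = -0.092, c = 1.
Discriminant D = b^2 - 4ac = (-0.092)^2 - 4*(-1.493)*1 = 0.008464 - (-5.972) = 5.980464.
D >= 0, so the roots are real: z = (-b +/- sqrt(D)) / (2a) = (0.092 +/- 2.445499) / (-2.986).
  z_1 = (0.092 + 2.445499) / (-2.986) = -0.8498,   |z_1| = 0.8498.
  z_2 = (0.092 - 2.445499) / (-2.986) = 0.7882,   |z_2| = 0.7882.
Moduli of all roots: 0.8498, 0.7882.
All moduli strictly greater than 1? No.
Verdict: Not stationary.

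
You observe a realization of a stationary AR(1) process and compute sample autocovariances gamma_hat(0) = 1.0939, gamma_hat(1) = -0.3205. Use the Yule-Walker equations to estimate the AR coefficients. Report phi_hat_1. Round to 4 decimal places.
\hat\phi_{1} = -0.2930

The Yule-Walker equations for an AR(p) process read, in matrix form,
  Gamma_p phi = r_p,   with   (Gamma_p)_{ij} = gamma(|i - j|),
                       (r_p)_i = gamma(i),   i,j = 1..p.
Substitute the sample gammas (Toeplitz matrix and right-hand side of size 1):
  Gamma_p = [[1.0939]]
  r_p     = [-0.3205]
With p = 1 this is the single equation gamma(0) phi_1 = gamma(1):
  phi_hat_1 = gamma(1) / gamma(0) = -0.3205 / 1.0939 = -0.2930.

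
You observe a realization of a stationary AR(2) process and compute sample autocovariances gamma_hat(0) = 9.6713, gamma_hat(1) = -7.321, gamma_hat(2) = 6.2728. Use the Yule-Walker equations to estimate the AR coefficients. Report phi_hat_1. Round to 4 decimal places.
\hat\phi_{1} = -0.6230

The Yule-Walker equations for an AR(p) process read, in matrix form,
  Gamma_p phi = r_p,   with   (Gamma_p)_{ij} = gamma(|i - j|),
                       (r_p)_i = gamma(i),   i,j = 1..p.
Substitute the sample gammas (Toeplitz matrix and right-hand side of size 2):
  Gamma_p = [[9.6713, -7.321], [-7.321, 9.6713]]
  r_p     = [-7.321, 6.2728]
Written out:
  9.6713 phi_1 - 7.321 phi_2 = -7.321
  -7.321 phi_1 + 9.6713 phi_2 = 6.2728
Solve by Cramer's rule:
  det = gamma(0)^2 - gamma(1)^2 = (9.6713)^2 - (-7.321)^2 = 93.53404369 - 53.597041 = 39.93700269
  phi_hat_1 = [gamma(1) gamma(0) - gamma(1) gamma(2)] / det = [(-7.321)(9.6713) - (-7.321)(6.2728)] / 39.93700269 = -24.8804185 / 39.93700269 = -0.623
  phi_hat_2 = [gamma(0) gamma(2) - gamma(1)^2] / det = [(9.6713)(6.2728) - (-7.321)^2] / 39.93700269 = 7.06908964 / 39.93700269 = 0.177
So phi_hat = [-0.6230, 0.1770].
Therefore phi_hat_1 = -0.6230.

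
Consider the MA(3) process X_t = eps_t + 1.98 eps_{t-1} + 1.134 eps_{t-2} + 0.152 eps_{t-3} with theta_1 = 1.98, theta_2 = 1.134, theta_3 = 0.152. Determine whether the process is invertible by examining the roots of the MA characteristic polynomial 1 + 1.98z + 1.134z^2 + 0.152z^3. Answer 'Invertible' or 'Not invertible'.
\text{Invertible}

The MA(q) characteristic polynomial is P(z) = 1 + 1.98z + 1.134z^2 + 0.152z^3.
Invertibility requires all roots to lie outside the unit circle, i.e. |z| > 1 for every root.
Degree 3: look for a simple real root z0 first, then factor out (1 - z/z0) and solve the remaining quadratic.
Testing z0 = -1.25: P(-1.25) = 1 + (1.98)(-1.25) + (1.134)(-1.25)^2 + (0.152)(-1.25)^3
  = 1 + (-2.475) + (1.771875) + (-0.296875) = 0.  So z_0 = -1.25 is a root, |z_0| = 1.25.
Divide out the factor (1 + 0.8 z) = (1 - z/z0) (since 1/z0 = -0.8):
  P(z) = (1 + 0.8 z)(1 + (1.18) z + (0.19) z^2)
  [check: z-coef 1.18 - (-0.8) = 1.98; z^2-coef 0.19 - (-0.8)(1.18) = 1.134; z^3-coef -(-0.8)(0.19) = 0.152.]
Remaining roots from the quadratic factor 1 + (1.18) z + (0.19) z^2:
  Set 1 + (1.18) z + (0.19) z^2 = 0, i.e. a z^2 + b z + c = 0 with a = 0.19, b = 1.18, c = 1.
  Discriminant D = b^2 - 4ac = (1.18)^2 - 4*(0.19)*1 = 1.3924 - (0.76) = 0.6324.
  D >= 0, so the roots are real: z = (-b +/- sqrt(D)) / (2a) = (-1.18 +/- 0.795236) / (0.38).
    z_1 = (-1.18 + 0.795236) / (0.38) = -1.0125,   |z_1| = 1.0125.
    z_2 = (-1.18 - 0.795236) / (0.38) = -5.198,   |z_2| = 5.198.
Moduli of all roots: 1.2500, 1.0125, 5.1980.
All moduli strictly greater than 1? Yes.
Verdict: Invertible.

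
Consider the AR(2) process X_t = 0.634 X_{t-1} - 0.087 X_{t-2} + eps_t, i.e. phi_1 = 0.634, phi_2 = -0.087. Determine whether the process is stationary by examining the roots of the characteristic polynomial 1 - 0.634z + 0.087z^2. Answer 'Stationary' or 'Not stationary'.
\text{Stationary}

The AR(p) characteristic polynomial is P(z) = 1 - 0.634z + 0.087z^2.
Stationarity requires all roots to lie outside the unit circle, i.e. |z| > 1 for every root.
Set 1 + (-0.634) z + (0.087) z^2 = 0, i.e. a z^2 + b z + c = 0 with a = 0.087, b = -0.634, c = 1.
Discriminant D = b^2 - 4ac = (-0.634)^2 - 4*(0.087)*1 = 0.401956 - (0.348) = 0.053956.
D >= 0, so the roots are real: z = (-b +/- sqrt(D)) / (2a) = (0.634 +/- 0.232284) / (0.174).
  z_1 = (0.634 + 0.232284) / (0.174) = 4.9786,   |z_1| = 4.9786.
  z_2 = (0.634 - 0.232284) / (0.174) = 2.3087,   |z_2| = 2.3087.
Moduli of all roots: 4.9786, 2.3087.
All moduli strictly greater than 1? Yes.
Verdict: Stationary.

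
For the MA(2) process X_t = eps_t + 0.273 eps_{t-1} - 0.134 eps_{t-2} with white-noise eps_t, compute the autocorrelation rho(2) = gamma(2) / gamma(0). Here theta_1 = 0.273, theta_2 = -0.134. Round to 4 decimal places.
\rho(2) = -0.1227

For an MA(q) process with theta_0 = 1, the autocovariance is
  gamma(k) = sigma^2 * sum_{i=0..q-k} theta_i * theta_{i+k},
and rho(k) = gamma(k) / gamma(0). Sigma^2 cancels.
  numerator   = (1)*(-0.134) = -0.134.
  denominator = (1)^2 + (0.273)^2 + (-0.134)^2 = 1.092485.
  rho(2) = -0.134 / 1.092485 = -0.1227.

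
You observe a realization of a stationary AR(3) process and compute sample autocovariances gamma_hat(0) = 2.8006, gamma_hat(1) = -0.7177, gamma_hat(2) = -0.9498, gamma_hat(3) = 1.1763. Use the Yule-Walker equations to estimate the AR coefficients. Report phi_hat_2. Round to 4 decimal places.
\hat\phi_{2} = -0.3440

The Yule-Walker equations for an AR(p) process read, in matrix form,
  Gamma_p phi = r_p,   with   (Gamma_p)_{ij} = gamma(|i - j|),
                       (r_p)_i = gamma(i),   i,j = 1..p.
Substitute the sample gammas (Toeplitz matrix and right-hand side of size 3):
  Gamma_p = [[2.8006, -0.7177, -0.9498], [-0.7177, 2.8006, -0.7177], [-0.9498, -0.7177, 2.8006]]
  r_p     = [-0.7177, -0.9498, 1.1763]
Written out (R1..R3):
  (R1) 2.8006 phi_1 - 0.7177 phi_2 - 0.9498 phi_3 = -0.7177
  (R2) -0.7177 phi_1 + 2.8006 phi_2 - 0.7177 phi_3 = -0.9498
  (R3) -0.9498 phi_1 - 0.7177 phi_2 + 2.8006 phi_3 = 1.1763
Gaussian elimination:
  R2 <- R2 - (-0.7177/2.8006) R1 = R2 - (-0.256267) R1:  2.616678 phi_2 - 0.961102 phi_3 = -1.133722
  R3 <- R3 - (-0.9498/2.8006) R1 = R3 - (-0.339142) R1:  -0.961102 phi_2 + 2.478483 phi_3 = 0.932898
  R3 <- R3 - (-0.961102/2.616678) R2 = R3 - (-0.367299) R2:  2.125472 phi_3 = 0.516483
Back-substitution:
  phi_hat_3 = 0.516483 / 2.125472 = 0.242997
  phi_hat_2 = (-1.133722 - (-0.961102)(0.242997)) / 2.616678 = -0.344015
  phi_hat_1 = (-0.7177 - (-0.7177)(-0.344015) - (-0.9498)(0.242997)) / 2.8006 = -0.262016
So phi_hat = [-0.2620, -0.3440, 0.2430].
Therefore phi_hat_2 = -0.3440.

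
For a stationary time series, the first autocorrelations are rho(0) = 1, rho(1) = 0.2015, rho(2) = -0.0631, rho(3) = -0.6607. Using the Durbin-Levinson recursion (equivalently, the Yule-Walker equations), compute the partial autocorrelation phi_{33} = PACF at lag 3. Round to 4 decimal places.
\phi_{33} = -0.6590

The PACF at lag k is phi_{kk}, the last component of the solution
to the Yule-Walker system G_k phi = r_k where
  (G_k)_{ij} = rho(|i - j|), (r_k)_i = rho(i), i,j = 1..k.
Equivalently, Durbin-Levinson gives phi_{kk} iteratively:
  phi_{11} = rho(1)
  phi_{kk} = [rho(k) - sum_{j=1..k-1} phi_{k-1,j} rho(k-j)]
            / [1 - sum_{j=1..k-1} phi_{k-1,j} rho(j)],
  phi_{k,j} = phi_{k-1,j} - phi_{kk} phi_{k-1,k-j},  j = 1..k-1.
Step k = 1:
  phi_11 = rho(1) = 0.2015.
Step k = 2:
  phi_22 = [rho(2) - phi_11 rho(1)] / [1 - phi_11 rho(1)] = [-0.0631 - (0.2015)(0.2015)] / [1 - (0.2015)(0.2015)]
         = -0.10370225 / 0.95939775 = -0.108091.
  Update: phi_21 = phi_11 - phi_22 phi_11 = 0.2015 - (-0.108091)(0.2015) = 0.22328.
Step k = 3:
  phi_33 = [rho(3) - phi_21 rho(2) - phi_22 rho(1)] / [1 - phi_21 rho(1) - phi_22 rho(2)]
    numerator   = -0.6607 - (0.22328)(-0.0631) - (-0.108091)(0.2015) = -0.62483068
    denominator = 1 - (0.22328)(0.2015) - (-0.108091)(-0.0631) = 0.94818847
  phi_33 = -0.62483068 / 0.94818847 = -0.659.
Therefore phi_{33} = -0.6590.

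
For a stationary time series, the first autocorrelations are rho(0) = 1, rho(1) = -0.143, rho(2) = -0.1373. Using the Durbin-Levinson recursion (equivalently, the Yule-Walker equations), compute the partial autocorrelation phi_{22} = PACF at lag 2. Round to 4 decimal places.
\phi_{22} = -0.1610

The PACF at lag k is phi_{kk}, the last component of the solution
to the Yule-Walker system G_k phi = r_k where
  (G_k)_{ij} = rho(|i - j|), (r_k)_i = rho(i), i,j = 1..k.
Equivalently, Durbin-Levinson gives phi_{kk} iteratively:
  phi_{11} = rho(1)
  phi_{kk} = [rho(k) - sum_{j=1..k-1} phi_{k-1,j} rho(k-j)]
            / [1 - sum_{j=1..k-1} phi_{k-1,j} rho(j)],
  phi_{k,j} = phi_{k-1,j} - phi_{kk} phi_{k-1,k-j},  j = 1..k-1.
Step k = 1:
  phi_11 = rho(1) = -0.143.
Step k = 2:
  phi_22 = [rho(2) - phi_11 rho(1)] / [1 - phi_11 rho(1)] = [-0.1373 - (-0.143)(-0.143)] / [1 - (-0.143)(-0.143)]
         = -0.157749 / 0.979551 = -0.161.
Therefore phi_{22} = -0.1610.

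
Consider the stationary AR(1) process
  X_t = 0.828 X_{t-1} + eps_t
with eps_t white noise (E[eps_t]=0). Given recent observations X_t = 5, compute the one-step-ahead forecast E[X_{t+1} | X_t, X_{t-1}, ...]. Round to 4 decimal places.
E[X_{t+1} \mid \mathcal F_t] = 4.1400

For an AR(p) model X_t = c + sum_i phi_i X_{t-i} + eps_t, the
one-step-ahead conditional mean is
  E[X_{t+1} | X_t, ...] = c + sum_i phi_i X_{t+1-i}.
Substitute known values:
  E[X_{t+1} | ...] = (0.828) * (5)
                   = 4.1400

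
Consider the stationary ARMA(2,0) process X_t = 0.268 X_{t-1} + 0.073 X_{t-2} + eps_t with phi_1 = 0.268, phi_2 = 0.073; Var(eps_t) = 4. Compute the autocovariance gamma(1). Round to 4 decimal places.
\gamma(1) = 1.2686

Multiply the model equation by X_{t-k} and take expectations. With theta_0 = psi_0 = 1 and psi_j the MA(infinity) weights, this gives
  gamma(k) - sum_i phi_i gamma(k-i) = c_k,
  c_k = sigma^2 * sum_{j=k..q} theta_j psi_{j-k}   (c_k = 0 for k > q),
using gamma(-m) = gamma(m).
Pure AR (q = 0): c_0 = sigma^2 = 4, c_k = 0 for k >= 1.
Equations for k = 0, 1, 2 (AR order 2, c_2 = 0):
  (E0) gamma(0) = phi_1 gamma(1) + phi_2 gamma(2) + c_0
  (E1) gamma(1) = phi_1 gamma(0) + phi_2 gamma(1) + c_1
  (E2) gamma(2) = phi_1 gamma(1) + phi_2 gamma(0)
From (E1): gamma(1) = A gamma(0) + B with
  A = phi_1 / (1 - phi_2) = 0.268 / 0.927 = 0.289105,   B = c_1 / (1 - phi_2) = 0 / 0.927 = 0.
Insert (E2) into (E0): gamma(0) (1 - phi_2^2) = phi_1 (1 + phi_2) gamma(1) + c_0.
  phi_1 (1 + phi_2) = (0.268)(1.073) = 0.287564,   1 - phi_2^2 = 0.994671.
Replace gamma(1) by A gamma(0) + B and collect gamma(0):
  gamma(0) [0.994671 - (0.287564)(0.289105)] = c_0 = 4
  gamma(0) * 0.911535 = 4
  gamma(0) = 4 / 0.911535 = 4.388203.
  gamma(1) = A gamma(0) = (0.289105)(4.388203) = 1.26865.
Therefore gamma(1) = 1.2686 (to 4 decimal places).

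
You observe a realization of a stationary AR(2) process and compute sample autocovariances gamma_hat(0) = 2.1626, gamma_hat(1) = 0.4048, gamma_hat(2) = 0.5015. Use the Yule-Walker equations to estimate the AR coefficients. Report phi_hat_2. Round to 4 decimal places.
\hat\phi_{2} = 0.2040

The Yule-Walker equations for an AR(p) process read, in matrix form,
  Gamma_p phi = r_p,   with   (Gamma_p)_{ij} = gamma(|i - j|),
                       (r_p)_i = gamma(i),   i,j = 1..p.
Substitute the sample gammas (Toeplitz matrix and right-hand side of size 2):
  Gamma_p = [[2.1626, 0.4048], [0.4048, 2.1626]]
  r_p     = [0.4048, 0.5015]
Written out:
  2.1626 phi_1 + 0.4048 phi_2 = 0.4048
  0.4048 phi_1 + 2.1626 phi_2 = 0.5015
Solve by Cramer's rule:
  det = gamma(0)^2 - gamma(1)^2 = (2.1626)^2 - (0.4048)^2 = 4.67683876 - 0.16386304 = 4.51297572
  phi_hat_1 = [gamma(1) gamma(0) - gamma(1) gamma(2)] / det = [(0.4048)(2.1626) - (0.4048)(0.5015)] / 4.51297572 = 0.67241328 / 4.51297572 = 0.149
  phi_hat_2 = [gamma(0) gamma(2) - gamma(1)^2] / det = [(2.1626)(0.5015) - (0.4048)^2] / 4.51297572 = 0.92068086 / 4.51297572 = 0.204
So phi_hat = [0.1490, 0.2040].
Therefore phi_hat_2 = 0.2040.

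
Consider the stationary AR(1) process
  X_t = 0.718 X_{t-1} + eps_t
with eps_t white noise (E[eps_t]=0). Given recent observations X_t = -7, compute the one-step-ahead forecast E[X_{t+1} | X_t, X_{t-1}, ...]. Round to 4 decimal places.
E[X_{t+1} \mid \mathcal F_t] = -5.0260

For an AR(p) model X_t = c + sum_i phi_i X_{t-i} + eps_t, the
one-step-ahead conditional mean is
  E[X_{t+1} | X_t, ...] = c + sum_i phi_i X_{t+1-i}.
Substitute known values:
  E[X_{t+1} | ...] = (0.718) * (-7)
                   = -5.0260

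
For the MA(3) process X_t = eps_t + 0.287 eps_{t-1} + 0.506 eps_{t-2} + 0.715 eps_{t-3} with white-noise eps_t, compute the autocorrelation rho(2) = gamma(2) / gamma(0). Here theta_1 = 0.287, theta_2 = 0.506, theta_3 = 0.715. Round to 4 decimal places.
\rho(2) = 0.3845

For an MA(q) process with theta_0 = 1, the autocovariance is
  gamma(k) = sigma^2 * sum_{i=0..q-k} theta_i * theta_{i+k},
and rho(k) = gamma(k) / gamma(0). Sigma^2 cancels.
  numerator   = (1)*(0.506) + (0.287)*(0.715) = 0.711205.
  denominator = (1)^2 + (0.287)^2 + (0.506)^2 + (0.715)^2 = 1.84963.
  rho(2) = 0.711205 / 1.84963 = 0.3845.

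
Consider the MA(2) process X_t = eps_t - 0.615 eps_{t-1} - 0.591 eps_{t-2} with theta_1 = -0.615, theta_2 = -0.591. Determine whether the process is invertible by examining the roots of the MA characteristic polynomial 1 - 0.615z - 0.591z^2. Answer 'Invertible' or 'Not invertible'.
\text{Not invertible}

The MA(q) characteristic polynomial is P(z) = 1 - 0.615z - 0.591z^2.
Invertibility requires all roots to lie outside the unit circle, i.e. |z| > 1 for every root.
Set 1 + (-0.615) z + (-0.591) z^2 = 0, i.e. a z^2 + b z + c = 0 with a = -0.591, b = -0.615, c = 1.
Discriminant D = b^2 - 4ac = (-0.615)^2 - 4*(-0.591)*1 = 0.378225 - (-2.364) = 2.742225.
D >= 0, so the roots are real: z = (-b +/- sqrt(D)) / (2a) = (0.615 +/- 1.655966) / (-1.182).
  z_1 = (0.615 + 1.655966) / (-1.182) = -1.9213,   |z_1| = 1.9213.
  z_2 = (0.615 - 1.655966) / (-1.182) = 0.8807,   |z_2| = 0.8807.
Moduli of all roots: 1.9213, 0.8807.
All moduli strictly greater than 1? No.
Verdict: Not invertible.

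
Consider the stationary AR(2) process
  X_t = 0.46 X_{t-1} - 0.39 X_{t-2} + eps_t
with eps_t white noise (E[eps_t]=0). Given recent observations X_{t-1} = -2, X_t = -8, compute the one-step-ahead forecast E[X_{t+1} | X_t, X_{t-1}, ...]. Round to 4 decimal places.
E[X_{t+1} \mid \mathcal F_t] = -2.9000

For an AR(p) model X_t = c + sum_i phi_i X_{t-i} + eps_t, the
one-step-ahead conditional mean is
  E[X_{t+1} | X_t, ...] = c + sum_i phi_i X_{t+1-i}.
Substitute known values:
  E[X_{t+1} | ...] = (0.46) * (-8) + (-0.39) * (-2)
                   = -2.9000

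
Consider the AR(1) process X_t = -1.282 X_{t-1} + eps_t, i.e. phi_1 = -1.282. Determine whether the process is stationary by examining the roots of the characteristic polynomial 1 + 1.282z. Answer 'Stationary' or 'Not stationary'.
\text{Not stationary}

The AR(p) characteristic polynomial is P(z) = 1 + 1.282z.
Stationarity requires all roots to lie outside the unit circle, i.e. |z| > 1 for every root.
This is linear in z: 1 + (1.282) z = 0  =>  z = -1/(1.282) = -0.780031,  |z| = 0.780031.
Moduli of all roots: 0.7800.
All moduli strictly greater than 1? No.
Verdict: Not stationary.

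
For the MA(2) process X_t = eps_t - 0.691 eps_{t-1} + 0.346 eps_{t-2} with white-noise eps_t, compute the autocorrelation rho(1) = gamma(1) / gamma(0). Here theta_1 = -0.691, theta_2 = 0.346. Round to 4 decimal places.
\rho(1) = -0.5823

For an MA(q) process with theta_0 = 1, the autocovariance is
  gamma(k) = sigma^2 * sum_{i=0..q-k} theta_i * theta_{i+k},
and rho(k) = gamma(k) / gamma(0). Sigma^2 cancels.
  numerator   = (1)*(-0.691) + (-0.691)*(0.346) = -0.930086.
  denominator = (1)^2 + (-0.691)^2 + (0.346)^2 = 1.597197.
  rho(1) = -0.930086 / 1.597197 = -0.5823.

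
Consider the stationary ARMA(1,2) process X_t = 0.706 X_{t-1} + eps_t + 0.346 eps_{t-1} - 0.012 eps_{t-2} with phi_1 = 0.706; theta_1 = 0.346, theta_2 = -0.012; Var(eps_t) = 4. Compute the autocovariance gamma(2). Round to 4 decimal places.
\gamma(2) = 7.2161

Multiply the model equation by X_{t-k} and take expectations. With theta_0 = psi_0 = 1 and psi_j the MA(infinity) weights, this gives
  gamma(k) - sum_i phi_i gamma(k-i) = c_k,
  c_k = sigma^2 * sum_{j=k..q} theta_j psi_{j-k}   (c_k = 0 for k > q),
using gamma(-m) = gamma(m).
psi-weights needed (psi_j = theta_j + sum_i phi_i psi_{j-i}):
  psi_1 = theta_1 + phi_1 = 0.346 + (0.706) = 1.052
  psi_2 = theta_2 + phi_1 psi_1 = -0.012 + (0.706)(1.052) = 0.730712
Right-hand sides:
  c_0 = sigma^2 (1 + theta_1 psi_1 + theta_2 psi_2) = 4 * (1 + (0.346)(1.052) + (-0.012)(0.730712)) = 4 * 1.355223 = 5.420894
  c_1 = sigma^2 (theta_1 + theta_2 psi_1) = 4 * (0.346 + (-0.012)(1.052)) = 1.333504
  c_2 = sigma^2 theta_2 = 4 * (-0.012) = -0.048
Equations for k = 0 and k = 1 (AR order 1):
  gamma(0) = phi_1 gamma(1) + c_0
  gamma(1) = phi_1 gamma(0) + c_1
Substituting the second into the first: gamma(0) (1 - phi_1^2) = c_0 + phi_1 c_1, so
  gamma(0) = (c_0 + phi_1 c_1) / (1 - phi_1^2) = (5.420894 + (0.706)(1.333504)) / (1 - (0.706)^2) = 6.362348 / 0.501564 = 12.685017.
  gamma(1) = phi_1 gamma(0) + c_1 = (0.706)(12.685017) + (1.333504) = 10.289126.
For k = 2: gamma(2) = phi_1 gamma(1) + c_2
  = (0.706)(10.289126) + (-0.048) = 7.216123.
Therefore gamma(2) = 7.2161 (to 4 decimal places).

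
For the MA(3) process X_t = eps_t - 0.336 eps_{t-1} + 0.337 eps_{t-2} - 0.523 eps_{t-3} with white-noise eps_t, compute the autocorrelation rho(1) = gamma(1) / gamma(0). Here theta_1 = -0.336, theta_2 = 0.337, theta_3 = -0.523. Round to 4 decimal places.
\rho(1) = -0.4170

For an MA(q) process with theta_0 = 1, the autocovariance is
  gamma(k) = sigma^2 * sum_{i=0..q-k} theta_i * theta_{i+k},
and rho(k) = gamma(k) / gamma(0). Sigma^2 cancels.
  numerator   = (1)*(-0.336) + (-0.336)*(0.337) + (0.337)*(-0.523) = -0.625483.
  denominator = (1)^2 + (-0.336)^2 + (0.337)^2 + (-0.523)^2 = 1.499994.
  rho(1) = -0.625483 / 1.499994 = -0.4170.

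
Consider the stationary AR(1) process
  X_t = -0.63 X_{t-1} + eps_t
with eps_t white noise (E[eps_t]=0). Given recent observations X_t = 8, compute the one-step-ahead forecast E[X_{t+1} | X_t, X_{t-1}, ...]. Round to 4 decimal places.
E[X_{t+1} \mid \mathcal F_t] = -5.0400

For an AR(p) model X_t = c + sum_i phi_i X_{t-i} + eps_t, the
one-step-ahead conditional mean is
  E[X_{t+1} | X_t, ...] = c + sum_i phi_i X_{t+1-i}.
Substitute known values:
  E[X_{t+1} | ...] = (-0.63) * (8)
                   = -5.0400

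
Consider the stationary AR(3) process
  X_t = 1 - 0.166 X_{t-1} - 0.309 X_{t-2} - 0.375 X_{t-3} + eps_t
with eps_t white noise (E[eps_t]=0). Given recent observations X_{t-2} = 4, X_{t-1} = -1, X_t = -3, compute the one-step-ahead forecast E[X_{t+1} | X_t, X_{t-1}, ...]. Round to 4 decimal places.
E[X_{t+1} \mid \mathcal F_t] = 0.3070

For an AR(p) model X_t = c + sum_i phi_i X_{t-i} + eps_t, the
one-step-ahead conditional mean is
  E[X_{t+1} | X_t, ...] = c + sum_i phi_i X_{t+1-i}.
Substitute known values:
  E[X_{t+1} | ...] = 1 + (-0.166) * (-3) + (-0.309) * (-1) + (-0.375) * (4)
                   = 0.3070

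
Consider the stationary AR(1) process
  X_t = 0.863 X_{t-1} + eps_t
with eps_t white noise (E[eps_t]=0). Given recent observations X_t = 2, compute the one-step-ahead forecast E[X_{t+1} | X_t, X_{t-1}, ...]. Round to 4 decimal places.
E[X_{t+1} \mid \mathcal F_t] = 1.7260

For an AR(p) model X_t = c + sum_i phi_i X_{t-i} + eps_t, the
one-step-ahead conditional mean is
  E[X_{t+1} | X_t, ...] = c + sum_i phi_i X_{t+1-i}.
Substitute known values:
  E[X_{t+1} | ...] = (0.863) * (2)
                   = 1.7260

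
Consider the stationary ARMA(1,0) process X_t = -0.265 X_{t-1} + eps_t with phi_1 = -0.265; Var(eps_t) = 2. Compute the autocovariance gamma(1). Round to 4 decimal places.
\gamma(1) = -0.5700

Multiply the model equation by X_{t-k} and take expectations. With theta_0 = psi_0 = 1 and psi_j the MA(infinity) weights, this gives
  gamma(k) - sum_i phi_i gamma(k-i) = c_k,
  c_k = sigma^2 * sum_{j=k..q} theta_j psi_{j-k}   (c_k = 0 for k > q),
using gamma(-m) = gamma(m).
Pure AR (q = 0): c_0 = sigma^2 = 2, c_k = 0 for k >= 1.
Equations for k = 0 and k = 1 (AR order 1):
  gamma(0) = phi_1 gamma(1) + c_0
  gamma(1) = phi_1 gamma(0) + c_1
Substituting the second into the first: gamma(0) (1 - phi_1^2) = c_0 + phi_1 c_1, so
  gamma(0) = c_0 / (1 - phi_1^2) = 2 / (1 - (-0.265)^2) = 2 / 0.929775 = 2.151058.
  gamma(1) = phi_1 gamma(0) = (-0.265)(2.151058) = -0.57003.
Therefore gamma(1) = -0.5700 (to 4 decimal places).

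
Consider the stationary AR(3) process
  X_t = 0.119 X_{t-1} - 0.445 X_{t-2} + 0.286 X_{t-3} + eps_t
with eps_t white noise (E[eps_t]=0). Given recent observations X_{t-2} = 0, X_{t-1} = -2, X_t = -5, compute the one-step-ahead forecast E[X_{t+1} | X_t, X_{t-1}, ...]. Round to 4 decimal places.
E[X_{t+1} \mid \mathcal F_t] = 0.2950

For an AR(p) model X_t = c + sum_i phi_i X_{t-i} + eps_t, the
one-step-ahead conditional mean is
  E[X_{t+1} | X_t, ...] = c + sum_i phi_i X_{t+1-i}.
Substitute known values:
  E[X_{t+1} | ...] = (0.119) * (-5) + (-0.445) * (-2) + (0.286) * (0)
                   = 0.2950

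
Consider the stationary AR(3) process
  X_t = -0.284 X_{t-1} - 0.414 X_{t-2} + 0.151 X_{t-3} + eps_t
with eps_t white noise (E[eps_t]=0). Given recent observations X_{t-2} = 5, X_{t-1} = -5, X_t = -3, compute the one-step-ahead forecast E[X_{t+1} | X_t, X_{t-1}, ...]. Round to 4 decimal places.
E[X_{t+1} \mid \mathcal F_t] = 3.6770

For an AR(p) model X_t = c + sum_i phi_i X_{t-i} + eps_t, the
one-step-ahead conditional mean is
  E[X_{t+1} | X_t, ...] = c + sum_i phi_i X_{t+1-i}.
Substitute known values:
  E[X_{t+1} | ...] = (-0.284) * (-3) + (-0.414) * (-5) + (0.151) * (5)
                   = 3.6770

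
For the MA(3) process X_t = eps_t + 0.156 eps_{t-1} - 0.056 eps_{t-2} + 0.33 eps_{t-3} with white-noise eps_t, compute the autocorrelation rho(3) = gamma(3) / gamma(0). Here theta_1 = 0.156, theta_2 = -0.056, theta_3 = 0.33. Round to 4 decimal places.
\rho(3) = 0.2904

For an MA(q) process with theta_0 = 1, the autocovariance is
  gamma(k) = sigma^2 * sum_{i=0..q-k} theta_i * theta_{i+k},
and rho(k) = gamma(k) / gamma(0). Sigma^2 cancels.
  numerator   = (1)*(0.33) = 0.33.
  denominator = (1)^2 + (0.156)^2 + (-0.056)^2 + (0.33)^2 = 1.136372.
  rho(3) = 0.33 / 1.136372 = 0.2904.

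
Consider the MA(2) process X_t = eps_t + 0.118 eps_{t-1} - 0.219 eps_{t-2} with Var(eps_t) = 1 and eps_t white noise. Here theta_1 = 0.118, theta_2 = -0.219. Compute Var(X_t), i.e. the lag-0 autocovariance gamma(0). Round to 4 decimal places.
\gamma(0) = 1.0619

For an MA(q) process X_t = eps_t + sum_i theta_i eps_{t-i} with
Var(eps_t) = sigma^2, the variance is
  gamma(0) = sigma^2 * (1 + sum_i theta_i^2).
  sum_i theta_i^2 = (0.118)^2 + (-0.219)^2 = 0.013924 + 0.047961 = 0.061885.
  gamma(0) = 1 * (1 + 0.061885) = 1 * 1.061885 = 1.061885, which rounds to 1.0619.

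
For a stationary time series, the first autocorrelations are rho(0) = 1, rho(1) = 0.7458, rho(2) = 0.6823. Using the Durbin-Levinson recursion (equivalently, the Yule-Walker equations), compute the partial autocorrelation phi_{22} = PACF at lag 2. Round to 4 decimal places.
\phi_{22} = 0.2841

The PACF at lag k is phi_{kk}, the last component of the solution
to the Yule-Walker system G_k phi = r_k where
  (G_k)_{ij} = rho(|i - j|), (r_k)_i = rho(i), i,j = 1..k.
Equivalently, Durbin-Levinson gives phi_{kk} iteratively:
  phi_{11} = rho(1)
  phi_{kk} = [rho(k) - sum_{j=1..k-1} phi_{k-1,j} rho(k-j)]
            / [1 - sum_{j=1..k-1} phi_{k-1,j} rho(j)],
  phi_{k,j} = phi_{k-1,j} - phi_{kk} phi_{k-1,k-j},  j = 1..k-1.
Step k = 1:
  phi_11 = rho(1) = 0.7458.
Step k = 2:
  phi_22 = [rho(2) - phi_11 rho(1)] / [1 - phi_11 rho(1)] = [0.6823 - (0.7458)(0.7458)] / [1 - (0.7458)(0.7458)]
         = 0.12608236 / 0.44378236 = 0.2841.
Therefore phi_{22} = 0.2841.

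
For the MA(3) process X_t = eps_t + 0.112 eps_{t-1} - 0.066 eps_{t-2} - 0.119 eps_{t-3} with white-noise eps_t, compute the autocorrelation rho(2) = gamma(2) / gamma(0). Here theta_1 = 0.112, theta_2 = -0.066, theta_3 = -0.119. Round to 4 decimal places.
\rho(2) = -0.0769

For an MA(q) process with theta_0 = 1, the autocovariance is
  gamma(k) = sigma^2 * sum_{i=0..q-k} theta_i * theta_{i+k},
and rho(k) = gamma(k) / gamma(0). Sigma^2 cancels.
  numerator   = (1)*(-0.066) + (0.112)*(-0.119) = -0.079328.
  denominator = (1)^2 + (0.112)^2 + (-0.066)^2 + (-0.119)^2 = 1.031061.
  rho(2) = -0.079328 / 1.031061 = -0.0769.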